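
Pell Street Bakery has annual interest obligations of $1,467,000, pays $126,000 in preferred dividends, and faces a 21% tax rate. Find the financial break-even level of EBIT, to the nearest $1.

Preferred dividends are paid after tax, so their pre-tax equivalent is $126,000 ÷ (1 − 0.21) = $159,493.67.
Financial break-even EBIT = interest + D_p ÷ (1 − t) = $1,467,000 + $159,493.67 = $1,626,493.67.

$1,626,494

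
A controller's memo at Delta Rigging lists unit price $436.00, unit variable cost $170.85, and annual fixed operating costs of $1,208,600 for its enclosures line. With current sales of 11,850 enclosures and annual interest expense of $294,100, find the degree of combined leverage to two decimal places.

1.92

Total contribution margin = 11,850 × $265.15 = $3,142,027.50.
Subtracting fixed costs: EBIT = $3,142,027.50 − $1,208,600 = $1,933,427.50. Interest = $294,100.00.
DOL = $3,142,027.50 ÷ $1,933,427.50 = 1.6251; DFL = $1,933,427.50 ÷ $1,639,327.50 = 1.1794.
DCL = DOL × DFL = 1.6251 × 1.1794 = 1.9166.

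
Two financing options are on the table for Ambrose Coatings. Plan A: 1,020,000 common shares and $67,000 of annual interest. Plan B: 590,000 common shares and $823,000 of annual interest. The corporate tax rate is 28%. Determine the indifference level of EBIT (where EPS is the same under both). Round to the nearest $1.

At indifference, (EBIT − 67,000)(1 − t)/1,020,000 = (EBIT − 823,000)(1 − t)/590,000.
The (1 − t) factor cancels: (EBIT − 67,000) × 590,000 = (EBIT − 823,000) × 1,020,000.
Solving, EBIT = (823,000·1,020,000 − 67,000·590,000) / (1,020,000 − 590,000) = 799,930,000,000 / 430,000 = 1,860,302.33.

$1,860,302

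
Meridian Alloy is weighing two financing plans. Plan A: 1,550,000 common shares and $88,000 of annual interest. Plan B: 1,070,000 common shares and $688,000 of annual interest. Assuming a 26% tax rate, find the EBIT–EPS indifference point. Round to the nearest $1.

Set EPS_A = EPS_B: (EBIT − $88,000)(1 − 0.26) ÷ 1,550,000 = (EBIT − $688,000)(1 − 0.26) ÷ 1,070,000.
Cancelling (1 − t) and cross-multiplying: 1,070,000·(EBIT − 88,000) = 1,550,000·(EBIT − 688,000).
Solving, EBIT = (688,000·1,550,000 − 88,000·1,070,000) / (1,550,000 − 1,070,000) = 972,240,000,000 / 480,000 = 2,025,500.00.

$2,025,500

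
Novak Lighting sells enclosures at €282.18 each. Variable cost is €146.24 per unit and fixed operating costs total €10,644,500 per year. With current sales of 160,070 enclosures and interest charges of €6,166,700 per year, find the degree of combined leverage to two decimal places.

4.40

Total contribution margin = 160,070 × €135.94 = €21,759,915.80.
EBIT = €21,759,915.80 − €10,644,500 = €11,115,415.80. Interest = €6,166,700.00.
DOL = €21,759,915.80 ÷ €11,115,415.80 = 1.9576; DFL = €11,115,415.80 ÷ €4,948,715.80 = 2.2461.
DCL = DOL × DFL = 1.9576 × 2.2461 = 4.3970.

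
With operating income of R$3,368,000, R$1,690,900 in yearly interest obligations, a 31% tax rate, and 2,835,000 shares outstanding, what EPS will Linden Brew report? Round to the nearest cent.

Pre-tax income = R$3,368,000 − R$1,690,900.00 = R$1,677,100.00.
Net income = R$1,677,100.00 × (1 − 0.31) = R$1,157,199.00.
Per share: R$1,157,199.00 / 2,835,000 shares = R$0.41.

R$0.41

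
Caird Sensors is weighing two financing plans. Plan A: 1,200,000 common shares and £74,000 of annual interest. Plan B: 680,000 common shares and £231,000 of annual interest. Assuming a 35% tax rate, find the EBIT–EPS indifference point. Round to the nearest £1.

£436,308

Set EPS_A = EPS_B: (EBIT − £74,000)(1 − 0.35) ÷ 1,200,000 = (EBIT − £231,000)(1 − 0.35) ÷ 680,000.
The (1 − t) factor cancels: (EBIT − 74,000) × 680,000 = (EBIT − 231,000) × 1,200,000.
Solving, EBIT = (231,000·1,200,000 − 74,000·680,000) / (1,200,000 − 680,000) = 226,880,000,000 / 520,000 = 436,307.69.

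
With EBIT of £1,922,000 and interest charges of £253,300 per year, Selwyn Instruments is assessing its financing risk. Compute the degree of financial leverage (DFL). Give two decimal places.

1.15

Interest = £253,300.00.
DFL = EBIT ÷ (EBIT − I) = £1,922,000 ÷ (£1,922,000 − £253,300.00) = £1,922,000 ÷ £1,668,700.00 = 1.1518.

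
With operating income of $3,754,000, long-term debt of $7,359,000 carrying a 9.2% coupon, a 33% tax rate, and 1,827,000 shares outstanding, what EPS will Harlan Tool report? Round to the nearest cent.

$1.13

Interest = $677,028.00, so EBT = $3,754,000 − $677,028.00 = $3,076,972.00.
Net income = $3,076,972.00 × (1 − 0.33) = $2,061,571.24.
EPS = $2,061,571.24 ÷ 1,827,000 = $1.13.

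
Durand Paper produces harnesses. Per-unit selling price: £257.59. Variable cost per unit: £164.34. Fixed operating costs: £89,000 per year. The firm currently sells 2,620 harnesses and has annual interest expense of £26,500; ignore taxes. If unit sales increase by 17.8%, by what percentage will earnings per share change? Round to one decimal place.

Total contribution margin = 2,620 × £93.25 = £244,315.00.
Operating income = contribution − fixed costs = £244,315.00 − £89,000 = £155,315.00.
Interest = £26,500.00, so EBIT − I = £128,815.00.
Degree of combined leverage = contribution ÷ (EBIT − I) = £244,315.00 ÷ £128,815.00 = 1.8966.
EPS therefore changes by 1.8966 × (+17.8%) = +33.8%.

+33.8%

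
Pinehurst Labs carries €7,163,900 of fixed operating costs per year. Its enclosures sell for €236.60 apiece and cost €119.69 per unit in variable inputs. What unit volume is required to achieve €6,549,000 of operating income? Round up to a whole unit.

117,295 enclosures

Each unit contributes €236.60 − €119.69 = €116.91.
Units = (FC + target) / CM = (€7,163,900 + €6,549,000) / €116.91 = 117,294.50, so 117,295 enclosures.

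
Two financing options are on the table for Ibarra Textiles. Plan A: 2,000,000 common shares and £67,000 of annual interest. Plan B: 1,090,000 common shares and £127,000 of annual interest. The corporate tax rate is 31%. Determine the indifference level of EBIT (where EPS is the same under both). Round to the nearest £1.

£198,868

Set EPS_A = EPS_B: (EBIT − £67,000)(1 − 0.31) ÷ 2,000,000 = (EBIT − £127,000)(1 − 0.31) ÷ 1,090,000.
The (1 − t) factor cancels: (EBIT − 67,000) × 1,090,000 = (EBIT − 127,000) × 2,000,000.
Solving, EBIT = (127,000·2,000,000 − 67,000·1,090,000) / (2,000,000 − 1,090,000) = 180,970,000,000 / 910,000 = 198,868.13.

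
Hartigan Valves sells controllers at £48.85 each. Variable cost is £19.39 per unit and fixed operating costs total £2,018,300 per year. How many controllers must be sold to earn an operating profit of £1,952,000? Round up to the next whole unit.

134,770 controllers

Unit CM = price − variable cost = £48.85 − £19.39 = £29.46.
Required volume = (fixed costs + target profit) ÷ CM = (£2,018,300 + £1,952,000) ÷ £29.46 = 134,769.18, so 134,770 controllers.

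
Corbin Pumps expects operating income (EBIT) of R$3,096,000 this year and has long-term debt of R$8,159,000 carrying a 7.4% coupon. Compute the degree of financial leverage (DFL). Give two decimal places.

1.24

Annual interest charges come to R$603,766.00.
DFL = EBIT ÷ (EBIT − I) = R$3,096,000 ÷ (R$3,096,000 − R$603,766.00) = R$3,096,000 ÷ R$2,492,234.00 = 1.2423.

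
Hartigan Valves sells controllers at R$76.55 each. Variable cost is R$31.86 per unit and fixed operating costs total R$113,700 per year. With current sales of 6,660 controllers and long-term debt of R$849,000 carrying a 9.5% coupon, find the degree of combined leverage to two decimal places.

2.88

At 6,660 units, contribution = 6,660 × R$44.69 = R$297,635.40.
Operating income = contribution − fixed costs = R$297,635.40 − R$113,700 = R$183,935.40. Interest = R$80,655.00, so EBIT − I = R$103,280.40.
Degree of total leverage = total CM / (EBIT − interest) = R$297,635.40 / R$103,280.40 = 2.8818.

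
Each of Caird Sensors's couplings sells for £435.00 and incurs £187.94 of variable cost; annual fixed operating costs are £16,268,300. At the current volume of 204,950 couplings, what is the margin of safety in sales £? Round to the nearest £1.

Contribution margin per unit = £435.00 − £187.94 = £247.06. Break-even units = £16,268,300 ÷ £247.06 = 65,847.57; break-even revenue = 65,847.57 × £435.00 = £28,643,691.82.
Actual sales revenue = 204,950 × £435.00 = £89,153,250.00.
Margin of safety = £89,153,250.00 − £28,643,691.82 = £60,509,558.

£60,509,558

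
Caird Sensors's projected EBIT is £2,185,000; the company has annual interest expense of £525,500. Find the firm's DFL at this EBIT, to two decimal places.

1.32

Annual interest charges come to £525,500.00.
Degree of financial leverage = EBIT / (EBIT − interest) = £2,185,000 / £1,659,500.00 = 1.3167.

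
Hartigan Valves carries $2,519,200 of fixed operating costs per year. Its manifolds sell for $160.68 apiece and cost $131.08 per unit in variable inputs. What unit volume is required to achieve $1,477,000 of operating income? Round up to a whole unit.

Unit CM = price − variable cost = $160.68 − $131.08 = $29.60.
Required volume = (fixed costs + target profit) ÷ CM = ($2,519,200 + $1,477,000) ÷ $29.60 = 135,006.76, so 135,007 manifolds.

135,007 manifolds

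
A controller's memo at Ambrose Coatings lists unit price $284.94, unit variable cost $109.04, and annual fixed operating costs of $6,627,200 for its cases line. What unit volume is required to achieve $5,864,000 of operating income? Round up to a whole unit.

71,014 cases

Unit CM = price − variable cost = $284.94 − $109.04 = $175.90.
Need Q such that Q × $175.90 − $6,627,200 = $5,864,000, i.e. Q = $12,491,200 / $175.90 = 71,013.08 → 71,014.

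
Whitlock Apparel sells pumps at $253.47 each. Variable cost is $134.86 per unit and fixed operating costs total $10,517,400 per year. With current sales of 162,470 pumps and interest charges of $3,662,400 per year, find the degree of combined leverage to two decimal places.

At 162,470 units, contribution = 162,470 × $118.61 = $19,270,566.70.
Subtracting fixed costs: EBIT = $19,270,566.70 − $10,517,400 = $8,753,166.70. Interest = $3,662,400.00.
DOL = $19,270,566.70 ÷ $8,753,166.70 = 2.2016; DFL = $8,753,166.70 ÷ $5,090,766.70 = 1.7194.
DCL = DOL × DFL = 2.2016 × 1.7194 = 3.7854.

3.79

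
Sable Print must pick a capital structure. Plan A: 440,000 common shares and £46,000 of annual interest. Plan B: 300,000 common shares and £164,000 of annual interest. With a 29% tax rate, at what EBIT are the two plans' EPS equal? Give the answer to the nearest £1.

Set EPS_A = EPS_B: (EBIT − £46,000)(1 − 0.29) ÷ 440,000 = (EBIT − £164,000)(1 − 0.29) ÷ 300,000.
Cancelling (1 − t) and cross-multiplying: 300,000·(EBIT − 46,000) = 440,000·(EBIT − 164,000).
EBIT × (440,000 − 300,000) = 164,000 × 440,000 − 46,000 × 300,000 = 58,360,000,000, so EBIT = 58,360,000,000 ÷ 140,000 = 416,857.14.

£416,857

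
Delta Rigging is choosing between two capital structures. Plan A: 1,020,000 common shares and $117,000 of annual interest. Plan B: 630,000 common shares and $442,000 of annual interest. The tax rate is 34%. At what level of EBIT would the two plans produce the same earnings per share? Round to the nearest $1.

$967,000

Set EPS_A = EPS_B: (EBIT − $117,000)(1 − 0.34) ÷ 1,020,000 = (EBIT − $442,000)(1 − 0.34) ÷ 630,000.
Cancelling (1 − t) and cross-multiplying: 630,000·(EBIT − 117,000) = 1,020,000·(EBIT − 442,000).
EBIT × (1,020,000 − 630,000) = 442,000 × 1,020,000 − 117,000 × 630,000 = 377,130,000,000, so EBIT = 377,130,000,000 ÷ 390,000 = 967,000.00.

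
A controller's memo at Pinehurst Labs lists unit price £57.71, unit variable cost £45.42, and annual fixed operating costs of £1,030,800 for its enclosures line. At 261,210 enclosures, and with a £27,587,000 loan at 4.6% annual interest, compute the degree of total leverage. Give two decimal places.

At 261,210 units, contribution = 261,210 × £12.29 = £3,210,270.90.
Subtracting fixed costs: EBIT = £3,210,270.90 − £1,030,800 = £2,179,470.90. Interest = £1,269,002.00.
DOL = £3,210,270.90 ÷ £2,179,470.90 = 1.4730; DFL = £2,179,470.90 ÷ £910,468.90 = 2.3938.
DCL = DOL × DFL = 1.4730 × 2.3938 = 3.5261.

3.53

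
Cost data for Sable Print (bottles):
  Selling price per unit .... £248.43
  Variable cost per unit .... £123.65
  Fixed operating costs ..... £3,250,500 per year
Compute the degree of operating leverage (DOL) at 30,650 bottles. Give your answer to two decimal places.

Contribution at this volume is 30,650 × £124.78 = £3,824,507.00.
EBIT = £3,824,507.00 − £3,250,500 = £574,007.00.
DOL = contribution ÷ EBIT = £3,824,507.00 ÷ £574,007.00 = 6.6628.

6.66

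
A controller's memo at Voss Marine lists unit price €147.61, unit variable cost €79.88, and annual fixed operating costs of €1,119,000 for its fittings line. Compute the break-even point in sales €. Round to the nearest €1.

€2,438,736

CM per unit = €147.61 − €79.88 = €67.73; CM ratio = €67.73 / €147.61 = 0.4588.
Break-even sales = FC ÷ CM ratio = €1,119,000 × €147.61 / €67.73 = €2,438,736.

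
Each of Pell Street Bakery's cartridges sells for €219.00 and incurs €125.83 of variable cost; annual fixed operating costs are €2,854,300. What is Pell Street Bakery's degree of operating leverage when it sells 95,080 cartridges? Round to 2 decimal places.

1.48

At 95,080 units, contribution = 95,080 × €93.17 = €8,858,603.60.
Operating income = contribution − fixed costs = €8,858,603.60 − €2,854,300 = €6,004,303.60.
Degree of operating leverage = €8,858,603.60 / €6,004,303.60 = 1.4754.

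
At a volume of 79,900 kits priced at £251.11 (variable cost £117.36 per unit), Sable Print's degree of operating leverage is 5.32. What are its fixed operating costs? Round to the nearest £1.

Contribution at this volume is 79,900 × £133.75 = £10,686,625.00.
DOL = contribution / EBIT, so EBIT = £10,686,625.00 / 5.32 = £2,008,764.10.
Fixed costs = CM − EBIT = £10,686,625.00 − £2,008,764.10 = £8,677,861.

£8,677,861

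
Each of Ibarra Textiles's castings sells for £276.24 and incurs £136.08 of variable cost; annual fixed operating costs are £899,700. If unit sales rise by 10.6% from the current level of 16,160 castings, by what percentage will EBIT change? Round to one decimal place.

+17.6%

Total contribution margin = 16,160 × £140.16 = £2,264,985.60.
Operating income = contribution − fixed costs = £2,264,985.60 − £899,700 = £1,365,285.60.
So DOL = total CM / EBIT = £2,264,985.60 / £1,365,285.60 = 1.6590.
So EBIT moves 1.6590 × (+10.6%) = +17.6%.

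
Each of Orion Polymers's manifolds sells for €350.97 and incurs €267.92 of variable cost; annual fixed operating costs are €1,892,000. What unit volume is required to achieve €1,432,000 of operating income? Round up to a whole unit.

Each unit contributes €350.97 − €267.92 = €83.05.
Units = (FC + target) / CM = (€1,892,000 + €1,432,000) / €83.05 = 40,024.08, so 40,025 manifolds.

40,025 manifolds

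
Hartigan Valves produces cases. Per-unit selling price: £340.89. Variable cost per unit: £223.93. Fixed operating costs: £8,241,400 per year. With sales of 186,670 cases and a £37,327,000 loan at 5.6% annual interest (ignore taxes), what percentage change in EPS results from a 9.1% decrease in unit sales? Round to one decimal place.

Total contribution margin = 186,670 × £116.96 = £21,832,923.20.
Subtracting fixed costs: EBIT = £21,832,923.20 − £8,241,400 = £13,591,523.20.
After interest of £2,090,312.00, pre-tax earnings = £11,501,211.20.
Degree of combined leverage = contribution ÷ (EBIT − I) = £21,832,923.20 ÷ £11,501,211.20 = 1.8983.
EPS therefore changes by 1.8983 × (-9.1%) = -17.3%.

-17.3%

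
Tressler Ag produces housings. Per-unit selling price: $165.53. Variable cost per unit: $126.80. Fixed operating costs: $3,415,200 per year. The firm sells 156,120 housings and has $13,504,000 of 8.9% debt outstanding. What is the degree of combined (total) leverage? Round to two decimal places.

4.23

At 156,120 units, contribution = 156,120 × $38.73 = $6,046,527.60.
Subtracting fixed costs: EBIT = $6,046,527.60 − $3,415,200 = $2,631,327.60. Interest = $1,201,856.00, so EBIT − I = $1,429,471.60.
Degree of total leverage = total CM / (EBIT − interest) = $6,046,527.60 / $1,429,471.60 = 4.2299.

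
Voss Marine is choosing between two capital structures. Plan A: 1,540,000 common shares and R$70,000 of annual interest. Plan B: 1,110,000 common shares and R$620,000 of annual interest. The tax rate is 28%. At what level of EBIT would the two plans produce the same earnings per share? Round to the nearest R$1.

R$2,039,767

At indifference, (EBIT − 70,000)(1 − t)/1,540,000 = (EBIT − 620,000)(1 − t)/1,110,000.
Cancelling (1 − t) and cross-multiplying: 1,110,000·(EBIT − 70,000) = 1,540,000·(EBIT − 620,000).
EBIT × (1,540,000 − 1,110,000) = 620,000 × 1,540,000 − 70,000 × 1,110,000 = 877,100,000,000, so EBIT = 877,100,000,000 ÷ 430,000 = 2,039,767.44.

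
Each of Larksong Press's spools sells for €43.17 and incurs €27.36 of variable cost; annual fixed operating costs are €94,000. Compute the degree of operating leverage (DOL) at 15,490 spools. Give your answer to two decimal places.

1.62

At 15,490 units, contribution = 15,490 × €15.81 = €244,896.90.
EBIT = €244,896.90 − €94,000 = €150,896.90.
So DOL = total CM / EBIT = €244,896.90 / €150,896.90 = 1.6229.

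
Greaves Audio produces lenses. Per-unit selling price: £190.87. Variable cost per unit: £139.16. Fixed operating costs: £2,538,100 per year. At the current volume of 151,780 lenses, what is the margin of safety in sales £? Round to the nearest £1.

£19,601,710

Unit CM = price − variable cost = £190.87 − £139.16 = £51.71. Break-even units = £2,538,100 ÷ £51.71 = 49,083.35; break-even revenue = 49,083.35 × £190.87 = £9,368,538.91.
Current sales = 151,780 × £190.87 = £28,970,248.60.
Margin of safety = £28,970,248.60 − £9,368,538.91 = £19,601,710.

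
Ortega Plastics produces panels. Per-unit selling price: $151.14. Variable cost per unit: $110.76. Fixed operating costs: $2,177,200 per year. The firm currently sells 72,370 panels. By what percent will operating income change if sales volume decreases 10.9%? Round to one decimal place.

At 72,370 units, contribution = 72,370 × $40.38 = $2,922,300.60.
EBIT = $2,922,300.60 − $2,177,200 = $745,100.60.
So DOL = total CM / EBIT = $2,922,300.60 / $745,100.60 = 3.9220.
Operating income changes by 3.9220 × -10.9% = -42.8%.

-42.8%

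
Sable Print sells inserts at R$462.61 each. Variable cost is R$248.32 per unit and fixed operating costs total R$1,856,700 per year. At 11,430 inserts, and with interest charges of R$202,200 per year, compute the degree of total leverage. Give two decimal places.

At 11,430 units, contribution = 11,430 × R$214.29 = R$2,449,334.70.
Operating income = contribution − fixed costs = R$2,449,334.70 − R$1,856,700 = R$592,634.70. Interest = R$202,200.00.
DOL = R$2,449,334.70 ÷ R$592,634.70 = 4.1330; DFL = R$592,634.70 ÷ R$390,434.70 = 1.5179.
Combined leverage = 4.1330 × 1.5179 = 6.2735.

6.27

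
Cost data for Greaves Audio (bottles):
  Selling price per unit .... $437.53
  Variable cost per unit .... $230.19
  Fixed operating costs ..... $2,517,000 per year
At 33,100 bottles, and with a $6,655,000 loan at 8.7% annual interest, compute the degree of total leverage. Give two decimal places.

Contribution at this volume is 33,100 × $207.34 = $6,862,954.00.
EBIT = $6,862,954.00 − $2,517,000 = $4,345,954.00. Interest = $578,985.00, so EBIT − I = $3,766,969.00.
DCL = contribution ÷ (EBIT − I) = $6,862,954.00 ÷ $3,766,969.00 = 1.8219.

1.82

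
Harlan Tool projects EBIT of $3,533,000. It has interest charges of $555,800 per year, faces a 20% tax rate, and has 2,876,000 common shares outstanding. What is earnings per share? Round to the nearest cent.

$0.83

Pre-tax income = $3,533,000 − $555,800.00 = $2,977,200.00.
After tax at 20%: net income = $2,977,200.00 × 0.80 = $2,381,760.00.
EPS = $2,381,760.00 ÷ 2,876,000 = $0.83.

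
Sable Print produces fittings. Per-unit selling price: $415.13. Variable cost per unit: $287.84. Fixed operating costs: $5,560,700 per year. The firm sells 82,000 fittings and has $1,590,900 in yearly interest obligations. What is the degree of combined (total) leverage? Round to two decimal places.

3.18

Contribution at this volume is 82,000 × $127.29 = $10,437,780.00.
Operating income = contribution − fixed costs = $10,437,780.00 − $5,560,700 = $4,877,080.00. Interest = $1,590,900.00.
DOL = $10,437,780.00 ÷ $4,877,080.00 = 2.1402; DFL = $4,877,080.00 ÷ $3,286,180.00 = 1.4841.
DCL = DOL × DFL = 2.1402 × 1.4841 = 3.1763.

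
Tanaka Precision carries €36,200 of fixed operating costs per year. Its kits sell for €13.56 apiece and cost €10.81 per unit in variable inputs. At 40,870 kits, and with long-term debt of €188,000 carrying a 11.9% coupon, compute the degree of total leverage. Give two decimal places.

2.09

Total contribution margin = 40,870 × €2.75 = €112,392.50.
Subtracting fixed costs: EBIT = €112,392.50 − €36,200 = €76,192.50. Interest = €22,372.00.
DOL = €112,392.50 ÷ €76,192.50 = 1.4751; DFL = €76,192.50 ÷ €53,820.50 = 1.4157.
Combined leverage = 1.4751 × 1.4157 = 2.0883.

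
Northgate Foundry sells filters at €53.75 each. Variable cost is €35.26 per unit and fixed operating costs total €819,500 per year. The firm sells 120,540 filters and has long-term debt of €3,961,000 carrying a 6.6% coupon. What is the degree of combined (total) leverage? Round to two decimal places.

At 120,540 units, contribution = 120,540 × €18.49 = €2,228,784.60.
Subtracting fixed costs: EBIT = €2,228,784.60 − €819,500 = €1,409,284.60. Interest = €261,426.00, so EBIT − I = €1,147,858.60.
DCL = contribution ÷ (EBIT − I) = €2,228,784.60 ÷ €1,147,858.60 = 1.9417.

1.94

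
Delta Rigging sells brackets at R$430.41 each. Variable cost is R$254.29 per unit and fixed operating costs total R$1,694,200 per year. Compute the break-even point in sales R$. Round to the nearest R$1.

CM per unit = R$430.41 − R$254.29 = R$176.12; CM ratio = R$176.12 / R$430.41 = 0.4092.
Break-even sales = FC ÷ CM ratio = R$1,694,200 × R$430.41 / R$176.12 = R$4,140,362.

R$4,140,362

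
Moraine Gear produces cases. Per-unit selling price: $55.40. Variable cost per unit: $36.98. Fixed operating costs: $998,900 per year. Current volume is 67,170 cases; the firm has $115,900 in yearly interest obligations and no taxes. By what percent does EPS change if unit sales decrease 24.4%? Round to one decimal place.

At 67,170 units, contribution = 67,170 × $18.42 = $1,237,271.40.
Subtracting fixed costs: EBIT = $1,237,271.40 − $998,900 = $238,371.40.
After interest of $115,900.00, pre-tax earnings = $122,471.40.
DCL = total CM / (EBIT − I) = $1,237,271.40 / $122,471.40 = 10.1025.
EPS therefore changes by 10.1025 × (-24.4%) = -246.5%.

-246.5%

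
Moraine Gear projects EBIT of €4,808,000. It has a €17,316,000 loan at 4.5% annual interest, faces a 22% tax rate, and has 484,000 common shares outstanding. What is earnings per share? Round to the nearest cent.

Pre-tax income = €4,808,000 − €779,220.00 = €4,028,780.00.
Net income = €4,028,780.00 × (1 − 0.22) = €3,142,448.40.
Per share: €3,142,448.40 / 484,000 shares = €6.49.

€6.49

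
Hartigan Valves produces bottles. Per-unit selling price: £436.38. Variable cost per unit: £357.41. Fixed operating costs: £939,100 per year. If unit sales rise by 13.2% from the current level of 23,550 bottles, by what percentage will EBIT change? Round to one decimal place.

+26.7%

At 23,550 units, contribution = 23,550 × £78.97 = £1,859,743.50.
Subtracting fixed costs: EBIT = £1,859,743.50 − £939,100 = £920,643.50.
Degree of operating leverage = £1,859,743.50 / £920,643.50 = 2.0200.
So EBIT moves 2.0200 × (+13.2%) = +26.7%.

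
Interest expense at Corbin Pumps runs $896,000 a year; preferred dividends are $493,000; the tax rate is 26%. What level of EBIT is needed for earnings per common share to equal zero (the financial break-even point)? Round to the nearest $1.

Grossing the preferred dividend up to pre-tax terms: $493,000 / (1 − 0.26) = $666,216.22.
Financial break-even EBIT = interest + D_p ÷ (1 − t) = $896,000 + $666,216.22 = $1,562,216.22.

$1,562,216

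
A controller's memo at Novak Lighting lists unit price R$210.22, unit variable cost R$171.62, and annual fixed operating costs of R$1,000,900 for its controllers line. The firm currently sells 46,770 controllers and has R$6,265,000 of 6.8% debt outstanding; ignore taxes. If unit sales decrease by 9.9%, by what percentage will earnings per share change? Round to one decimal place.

-47.2%

At 46,770 units, contribution = 46,770 × R$38.60 = R$1,805,322.00.
EBIT = R$1,805,322.00 − R$1,000,900 = R$804,422.00.
Interest = R$426,020.00, so EBIT − I = R$378,402.00.
DCL = total CM / (EBIT − I) = R$1,805,322.00 / R$378,402.00 = 4.7709.
EPS therefore changes by 4.7709 × (-9.9%) = -47.2%.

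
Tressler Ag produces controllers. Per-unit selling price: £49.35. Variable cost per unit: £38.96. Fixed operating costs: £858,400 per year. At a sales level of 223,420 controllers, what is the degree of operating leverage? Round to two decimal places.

1.59

Total contribution margin = 223,420 × £10.39 = £2,321,333.80.
EBIT = £2,321,333.80 − £858,400 = £1,462,933.80.
So DOL = total CM / EBIT = £2,321,333.80 / £1,462,933.80 = 1.5868.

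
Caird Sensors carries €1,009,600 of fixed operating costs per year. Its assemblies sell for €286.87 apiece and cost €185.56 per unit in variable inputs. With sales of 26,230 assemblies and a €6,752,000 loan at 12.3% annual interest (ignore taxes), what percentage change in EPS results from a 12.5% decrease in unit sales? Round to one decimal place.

Contribution at this volume is 26,230 × €101.31 = €2,657,361.30.
Operating income = contribution − fixed costs = €2,657,361.30 − €1,009,600 = €1,647,761.30.
After interest of €830,496.00, pre-tax earnings = €817,265.30.
DCL = total CM / (EBIT − I) = €2,657,361.30 / €817,265.30 = 3.2515.
EPS therefore changes by 3.2515 × (-12.5%) = -40.6%.

-40.6%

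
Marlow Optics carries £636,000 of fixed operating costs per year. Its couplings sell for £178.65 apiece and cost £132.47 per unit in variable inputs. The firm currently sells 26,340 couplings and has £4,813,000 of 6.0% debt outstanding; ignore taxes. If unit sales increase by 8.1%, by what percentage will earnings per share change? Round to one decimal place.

+33.8%

Contribution at this volume is 26,340 × £46.18 = £1,216,381.20.
Subtracting fixed costs: EBIT = £1,216,381.20 − £636,000 = £580,381.20.
Interest = £288,780.00, so EBIT − I = £291,601.20.
DCL = total CM / (EBIT − I) = £1,216,381.20 / £291,601.20 = 4.1714.
%ΔEPS = DCL × %ΔSales = 4.1714 × +8.1% = +33.8%.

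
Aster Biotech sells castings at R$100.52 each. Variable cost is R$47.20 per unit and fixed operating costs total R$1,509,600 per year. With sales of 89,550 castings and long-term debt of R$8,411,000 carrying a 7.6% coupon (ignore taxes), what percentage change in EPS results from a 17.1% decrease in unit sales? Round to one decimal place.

-31.1%

At 89,550 units, contribution = 89,550 × R$53.32 = R$4,774,806.00.
Operating income = contribution − fixed costs = R$4,774,806.00 − R$1,509,600 = R$3,265,206.00.
After interest of R$639,236.00, pre-tax earnings = R$2,625,970.00.
DCL = total CM / (EBIT − I) = R$4,774,806.00 / R$2,625,970.00 = 1.8183.
EPS therefore changes by 1.8183 × (-17.1%) = -31.1%.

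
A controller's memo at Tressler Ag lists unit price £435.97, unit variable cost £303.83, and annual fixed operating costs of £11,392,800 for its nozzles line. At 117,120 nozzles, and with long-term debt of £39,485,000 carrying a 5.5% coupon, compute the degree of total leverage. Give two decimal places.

8.10

Contribution at this volume is 117,120 × £132.14 = £15,476,236.80.
Subtracting fixed costs: EBIT = £15,476,236.80 − £11,392,800 = £4,083,436.80. Interest = £2,171,675.00, so EBIT − I = £1,911,761.80.
DCL = contribution ÷ (EBIT − I) = £15,476,236.80 ÷ £1,911,761.80 = 8.0953.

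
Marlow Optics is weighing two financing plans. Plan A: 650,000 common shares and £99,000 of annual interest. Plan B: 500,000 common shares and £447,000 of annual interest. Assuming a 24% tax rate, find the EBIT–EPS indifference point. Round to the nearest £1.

£1,607,000

At indifference, (EBIT − 99,000)(1 − t)/650,000 = (EBIT − 447,000)(1 − t)/500,000.
Cancelling (1 − t) and cross-multiplying: 500,000·(EBIT − 99,000) = 650,000·(EBIT − 447,000).
EBIT × (650,000 − 500,000) = 447,000 × 650,000 − 99,000 × 500,000 = 241,050,000,000, so EBIT = 241,050,000,000 ÷ 150,000 = 1,607,000.00.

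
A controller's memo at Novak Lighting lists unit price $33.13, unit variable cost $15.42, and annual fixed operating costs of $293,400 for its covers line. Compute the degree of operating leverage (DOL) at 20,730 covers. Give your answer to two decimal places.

4.98

Total contribution margin = 20,730 × $17.71 = $367,128.30.
EBIT = $367,128.30 − $293,400 = $73,728.30.
Degree of operating leverage = $367,128.30 / $73,728.30 = 4.9795.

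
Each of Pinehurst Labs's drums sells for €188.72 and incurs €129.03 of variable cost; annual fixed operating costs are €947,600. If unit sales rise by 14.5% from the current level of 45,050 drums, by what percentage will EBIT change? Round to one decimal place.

At 45,050 units, contribution = 45,050 × €59.69 = €2,689,034.50.
Subtracting fixed costs: EBIT = €2,689,034.50 − €947,600 = €1,741,434.50.
So DOL = total CM / EBIT = €2,689,034.50 / €1,741,434.50 = 1.5441.
So EBIT moves 1.5441 × (+14.5%) = +22.4%.

+22.4%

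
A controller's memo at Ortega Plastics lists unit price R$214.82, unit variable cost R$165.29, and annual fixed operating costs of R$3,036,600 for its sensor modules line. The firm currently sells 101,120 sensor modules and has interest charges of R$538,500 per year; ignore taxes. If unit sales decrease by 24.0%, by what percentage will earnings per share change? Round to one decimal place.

-83.9%

Total contribution margin = 101,120 × R$49.53 = R$5,008,473.60.
Subtracting fixed costs: EBIT = R$5,008,473.60 − R$3,036,600 = R$1,971,873.60.
Interest = R$538,500.00, so EBIT − I = R$1,433,373.60.
Degree of combined leverage = contribution ÷ (EBIT − I) = R$5,008,473.60 ÷ R$1,433,373.60 = 3.4942.
%ΔEPS = DCL × %ΔSales = 3.4942 × -24.0% = -83.9%.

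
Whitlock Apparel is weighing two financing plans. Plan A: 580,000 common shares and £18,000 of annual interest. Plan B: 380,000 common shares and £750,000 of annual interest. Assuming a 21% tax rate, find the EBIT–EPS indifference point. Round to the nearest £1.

£2,140,800

At indifference, (EBIT − 18,000)(1 − t)/580,000 = (EBIT − 750,000)(1 − t)/380,000.
The (1 − t) factor cancels: (EBIT − 18,000) × 380,000 = (EBIT − 750,000) × 580,000.
Solving, EBIT = (750,000·580,000 − 18,000·380,000) / (580,000 − 380,000) = 428,160,000,000 / 200,000 = 2,140,800.00.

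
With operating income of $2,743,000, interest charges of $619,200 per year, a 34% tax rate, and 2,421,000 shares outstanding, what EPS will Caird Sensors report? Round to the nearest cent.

$0.58

Pre-tax income = $2,743,000 − $619,200.00 = $2,123,800.00.
Net income = $2,123,800.00 × (1 − 0.34) = $1,401,708.00.
EPS = $1,401,708.00 ÷ 2,421,000 = $0.58.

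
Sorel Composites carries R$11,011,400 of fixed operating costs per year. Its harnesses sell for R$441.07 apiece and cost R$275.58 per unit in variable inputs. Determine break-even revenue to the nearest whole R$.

R$29,347,986

CM per unit = R$441.07 − R$275.58 = R$165.49; CM ratio = R$165.49 / R$441.07 = 0.3752.
Break-even revenue = fixed costs × price ÷ CM = R$11,011,400 × R$441.07 ÷ R$165.49 = R$29,347,986.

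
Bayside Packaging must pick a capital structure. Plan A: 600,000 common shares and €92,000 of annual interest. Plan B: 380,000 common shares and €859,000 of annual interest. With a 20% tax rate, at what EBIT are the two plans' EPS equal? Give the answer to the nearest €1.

Set EPS_A = EPS_B: (EBIT − €92,000)(1 − 0.20) ÷ 600,000 = (EBIT − €859,000)(1 − 0.20) ÷ 380,000.
Cancelling (1 − t) and cross-multiplying: 380,000·(EBIT − 92,000) = 600,000·(EBIT − 859,000).
Solving, EBIT = (859,000·600,000 − 92,000·380,000) / (600,000 − 380,000) = 480,440,000,000 / 220,000 = 2,183,818.18.

€2,183,818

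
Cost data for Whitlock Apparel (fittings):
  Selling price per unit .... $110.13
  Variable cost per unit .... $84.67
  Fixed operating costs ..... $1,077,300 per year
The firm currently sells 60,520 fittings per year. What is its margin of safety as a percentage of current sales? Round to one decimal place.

Each unit contributes $110.13 − $84.67 = $25.46. Break-even units = $1,077,300 ÷ $25.46 = 42,313.43; break-even revenue = 42,313.43 × $110.13 = $4,659,978.36.
Current sales = 60,520 × $110.13 = $6,665,067.60.
Margin of safety = ($6,665,067.60 − $4,659,978.36) ÷ $6,665,067.60 = 30.1%.

30.1%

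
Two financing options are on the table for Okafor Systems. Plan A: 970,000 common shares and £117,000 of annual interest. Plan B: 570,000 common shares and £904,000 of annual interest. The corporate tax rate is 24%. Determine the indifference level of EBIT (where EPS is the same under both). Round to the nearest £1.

Set EPS_A = EPS_B: (EBIT − £117,000)(1 − 0.24) ÷ 970,000 = (EBIT − £904,000)(1 − 0.24) ÷ 570,000.
Cancelling (1 − t) and cross-multiplying: 570,000·(EBIT − 117,000) = 970,000·(EBIT − 904,000).
EBIT × (970,000 − 570,000) = 904,000 × 970,000 − 117,000 × 570,000 = 810,190,000,000, so EBIT = 810,190,000,000 ÷ 400,000 = 2,025,475.00.

£2,025,475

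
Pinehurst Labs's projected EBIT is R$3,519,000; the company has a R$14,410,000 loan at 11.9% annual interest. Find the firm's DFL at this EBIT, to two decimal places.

1.95

Interest = R$1,714,790.00.
DFL = EBIT ÷ (EBIT − I) = R$3,519,000 ÷ (R$3,519,000 − R$1,714,790.00) = R$3,519,000 ÷ R$1,804,210.00 = 1.9504.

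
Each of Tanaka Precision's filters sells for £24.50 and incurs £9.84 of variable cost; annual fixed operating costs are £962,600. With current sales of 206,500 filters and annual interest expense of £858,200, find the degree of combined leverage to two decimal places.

Contribution at this volume is 206,500 × £14.66 = £3,027,290.00.
Operating income = contribution − fixed costs = £3,027,290.00 − £962,600 = £2,064,690.00. Interest = £858,200.00, so EBIT − I = £1,206,490.00.
DCL = contribution ÷ (EBIT − I) = £3,027,290.00 ÷ £1,206,490.00 = 2.5092.

2.51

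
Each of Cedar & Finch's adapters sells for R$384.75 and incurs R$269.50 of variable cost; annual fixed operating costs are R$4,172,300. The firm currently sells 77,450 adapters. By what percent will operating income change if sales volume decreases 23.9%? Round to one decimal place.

Total contribution margin = 77,450 × R$115.25 = R$8,926,112.50.
EBIT = R$8,926,112.50 − R$4,172,300 = R$4,753,812.50.
So DOL = total CM / EBIT = R$8,926,112.50 / R$4,753,812.50 = 1.8777.
Operating income changes by 1.8777 × -23.9% = -44.9%.

-44.9%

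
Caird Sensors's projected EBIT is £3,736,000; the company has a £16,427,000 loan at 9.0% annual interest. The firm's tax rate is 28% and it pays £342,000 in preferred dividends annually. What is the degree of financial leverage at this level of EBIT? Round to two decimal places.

2.10

Interest = £1,478,430.00.
Pre-tax preferred-dividend burden = £342,000 ÷ (1 − 0.28) = £475,000.00.
DFL = EBIT ÷ [EBIT − I − D_p/(1−t)] = £3,736,000 ÷ [£3,736,000 − £1,478,430.00 − £475,000.00] = £3,736,000 ÷ £1,782,570.00 = 2.0959.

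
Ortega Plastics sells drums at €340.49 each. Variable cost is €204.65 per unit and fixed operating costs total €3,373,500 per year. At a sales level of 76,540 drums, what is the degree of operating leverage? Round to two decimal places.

1.48

Total contribution margin = 76,540 × €135.84 = €10,397,193.60.
Operating income = contribution − fixed costs = €10,397,193.60 − €3,373,500 = €7,023,693.60.
Degree of operating leverage = €10,397,193.60 / €7,023,693.60 = 1.4803.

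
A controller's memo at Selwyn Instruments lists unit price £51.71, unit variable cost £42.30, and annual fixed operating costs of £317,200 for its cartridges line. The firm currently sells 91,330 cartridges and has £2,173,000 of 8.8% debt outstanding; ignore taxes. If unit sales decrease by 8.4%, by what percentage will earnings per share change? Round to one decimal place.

-20.6%

Contribution at this volume is 91,330 × £9.41 = £859,415.30.
Subtracting fixed costs: EBIT = £859,415.30 − £317,200 = £542,215.30.
Interest = £191,224.00, so EBIT − I = £350,991.30.
Degree of combined leverage = contribution ÷ (EBIT − I) = £859,415.30 ÷ £350,991.30 = 2.4485.
%ΔEPS = DCL × %ΔSales = 2.4485 × -8.4% = -20.6%.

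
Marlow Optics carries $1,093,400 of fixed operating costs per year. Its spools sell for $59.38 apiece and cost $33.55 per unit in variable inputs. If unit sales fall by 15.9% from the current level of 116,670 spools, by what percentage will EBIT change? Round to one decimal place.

-25.0%

Total contribution margin = 116,670 × $25.83 = $3,013,586.10.
Operating income = contribution − fixed costs = $3,013,586.10 − $1,093,400 = $1,920,186.10.
So DOL = total CM / EBIT = $3,013,586.10 / $1,920,186.10 = 1.5694.
%ΔEBIT = DOL × %ΔSales = 1.5694 × -15.9% = -25.0%.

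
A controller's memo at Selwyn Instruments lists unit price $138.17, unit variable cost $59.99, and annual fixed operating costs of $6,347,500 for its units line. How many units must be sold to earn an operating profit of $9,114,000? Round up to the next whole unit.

197,768 units

Unit CM = price − variable cost = $138.17 − $59.99 = $78.18.
Required volume = (fixed costs + target profit) ÷ CM = ($6,347,500 + $9,114,000) ÷ $78.18 = 197,767.97, so 197,768 units.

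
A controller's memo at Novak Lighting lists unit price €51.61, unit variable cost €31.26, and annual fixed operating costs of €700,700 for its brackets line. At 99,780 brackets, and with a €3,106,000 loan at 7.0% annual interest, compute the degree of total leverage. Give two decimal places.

1.83

Total contribution margin = 99,780 × €20.35 = €2,030,523.00.
EBIT = €2,030,523.00 − €700,700 = €1,329,823.00. Interest = €217,420.00, so EBIT − I = €1,112,403.00.
Degree of total leverage = total CM / (EBIT − interest) = €2,030,523.00 / €1,112,403.00 = 1.8253.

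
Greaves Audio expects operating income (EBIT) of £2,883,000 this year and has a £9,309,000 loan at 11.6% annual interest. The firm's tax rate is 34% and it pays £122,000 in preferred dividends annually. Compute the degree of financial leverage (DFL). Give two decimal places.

Interest = £1,079,844.00.
Pre-tax preferred-dividend burden = £122,000 ÷ (1 − 0.34) = £184,848.48.
DFL = EBIT ÷ [EBIT − I − D_p/(1−t)] = £2,883,000 ÷ [£2,883,000 − £1,079,844.00 − £184,848.48] = £2,883,000 ÷ £1,618,307.52 = 1.7815.

1.78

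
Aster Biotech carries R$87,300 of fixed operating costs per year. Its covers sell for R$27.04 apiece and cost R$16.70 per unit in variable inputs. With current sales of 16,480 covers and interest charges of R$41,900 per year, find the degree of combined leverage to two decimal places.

Total contribution margin = 16,480 × R$10.34 = R$170,403.20.
EBIT = R$170,403.20 − R$87,300 = R$83,103.20. Interest = R$41,900.00.
DOL = R$170,403.20 ÷ R$83,103.20 = 2.0505; DFL = R$83,103.20 ÷ R$41,203.20 = 2.0169.
Combined leverage = 2.0505 × 2.0169 = 4.1357.

4.14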